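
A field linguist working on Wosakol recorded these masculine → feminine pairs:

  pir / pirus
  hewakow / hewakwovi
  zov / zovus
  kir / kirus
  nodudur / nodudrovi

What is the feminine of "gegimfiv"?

gegimfvovi

pir and nodudur both end in -r yet inflect differently (pirus, nodudrovi), so the final letter is not what conditions the rule; the number of vowels is.
"gegimfiv" has 3 vowels. The stems with 3 vowels (nodudur → nodudrovi, hewakow → hewakwovi) delete the last vowel and add -ovi.
The other pattern: stems with 1 vowel add -us.
So gegimfiv → gegimfvovi.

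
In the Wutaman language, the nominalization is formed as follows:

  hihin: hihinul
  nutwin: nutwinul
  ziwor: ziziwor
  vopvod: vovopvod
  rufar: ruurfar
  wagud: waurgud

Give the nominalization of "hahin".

hahinul

"hahin" has last vowel 'i'. The stems whose last vowel is 'i' (hihin → hihinul, nutwin → nutwinul) add -ul.
So hahin → hahinul.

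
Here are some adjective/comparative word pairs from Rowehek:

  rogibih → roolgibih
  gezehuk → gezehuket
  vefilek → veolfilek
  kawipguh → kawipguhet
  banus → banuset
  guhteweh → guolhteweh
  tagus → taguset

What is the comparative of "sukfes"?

suolkfes

"sukfes" has last vowel 'e'. The stems whose last vowel is 'e' (vefilek → veolfilek, guhteweh → guolhteweh) insert -ol- after the first vowel.
So sukfes → suolkfes.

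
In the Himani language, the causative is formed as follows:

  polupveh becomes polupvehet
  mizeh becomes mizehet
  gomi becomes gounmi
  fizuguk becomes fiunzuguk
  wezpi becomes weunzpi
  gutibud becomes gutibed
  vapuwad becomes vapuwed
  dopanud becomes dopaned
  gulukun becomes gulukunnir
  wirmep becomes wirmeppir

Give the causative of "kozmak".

fizuguk and gutibud both have last vowel 'u' yet inflect differently (fiunzuguk, gutibed), so the last vowel is not what conditions the rule; the final letter is.
"kozmak" ends in -k. The one such stem in the data (fizuguk → fiunzuguk) inserts -un- after the first vowel (as do gomi, wezpi), so the same rule applies.
The other patterns: stems ending in -h add -et; stems ending in -d change the last vowel to 'e'; stems ending in -n or -p double the final consonant and add -ir.
So kozmak → kounzmak.

kounzmak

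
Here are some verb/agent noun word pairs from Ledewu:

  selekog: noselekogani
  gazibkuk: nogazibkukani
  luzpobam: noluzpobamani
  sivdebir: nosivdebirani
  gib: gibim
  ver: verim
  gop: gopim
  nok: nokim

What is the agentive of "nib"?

sivdebir and ver both end in -r yet inflect differently (nosivdebirani, verim), so the final letter is not what conditions the rule; the number of vowels is.
"nib" has 1 vowel. The stems with 1 vowel (gib → gibim, ver → verim, gop → gopim) add -im.
So nib → nibim.

nibim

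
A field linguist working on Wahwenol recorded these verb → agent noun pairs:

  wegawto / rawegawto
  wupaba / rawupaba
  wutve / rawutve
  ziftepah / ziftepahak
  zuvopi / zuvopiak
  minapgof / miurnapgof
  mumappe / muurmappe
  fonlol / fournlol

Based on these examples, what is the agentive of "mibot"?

wutve and mumappe both end in -e yet inflect differently (rawutve, muurmappe), so the final letter is not what conditions the rule; the first letter is.
"mibot" begins with m-. The stems beginning with m- (minapgof → miurnapgof, mumappe → muurmappe) insert -ur- after the first vowel.
So mibot → miurbot.

miurbot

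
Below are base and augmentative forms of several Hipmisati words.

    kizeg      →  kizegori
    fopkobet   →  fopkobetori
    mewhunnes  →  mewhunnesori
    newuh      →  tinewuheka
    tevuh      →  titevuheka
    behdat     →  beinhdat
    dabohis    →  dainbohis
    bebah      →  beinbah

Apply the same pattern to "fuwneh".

fuwnehori

"fuwneh" has last vowel 'e'. The stems whose last vowel is 'e' (kizeg → kizegori, fopkobet → fopkobetori, mewhunnes → mewhunnesori) add -ori.
The other patterns: stems whose last vowel is 'u' add ti- … -eka around the stem; stems whose last vowel is 'a' or 'i' insert -in- after the first vowel.
So fuwneh → fuwnehori.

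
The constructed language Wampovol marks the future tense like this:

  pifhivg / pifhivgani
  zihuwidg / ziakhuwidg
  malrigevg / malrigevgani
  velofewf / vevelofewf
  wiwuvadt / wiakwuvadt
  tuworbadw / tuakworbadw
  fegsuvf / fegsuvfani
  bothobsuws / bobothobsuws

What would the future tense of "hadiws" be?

malrigevg and zihuwidg both end in -g yet inflect differently (malrigevgani, ziakhuwidg), so the final letter is not what conditions the rule; the second-to-last letter is.
"hadiws" has second-to-last letter 'w'. The stems whose second-to-last letter is 'w' (bothobsuws → bobothobsuws, velofewf → vevelofewf) repeat the first consonant+vowel as a prefix.
The other patterns: stems whose second-to-last letter is 'v' add -ani; stems whose second-to-last letter is 'd' insert -ak- after the first vowel.
So hadiws → hahadiws.

hahadiws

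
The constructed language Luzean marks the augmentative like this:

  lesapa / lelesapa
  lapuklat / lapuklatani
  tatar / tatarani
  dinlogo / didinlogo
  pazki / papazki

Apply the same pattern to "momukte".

lesapa and lapuklat both have last vowel 'a' yet inflect differently (lelesapa, lapuklatani), so the last vowel is not what conditions the rule; whether the stem ends in a vowel or a consonant is.
"momukte" ends in a vowel. The stems ending in a vowel (dinlogo → didinlogo, lesapa → lelesapa, pazki → papazki) repeat the first consonant+vowel as a prefix.
The other pattern: stems ending in a consonant add -ani.
So momukte → momomukte.

momomukte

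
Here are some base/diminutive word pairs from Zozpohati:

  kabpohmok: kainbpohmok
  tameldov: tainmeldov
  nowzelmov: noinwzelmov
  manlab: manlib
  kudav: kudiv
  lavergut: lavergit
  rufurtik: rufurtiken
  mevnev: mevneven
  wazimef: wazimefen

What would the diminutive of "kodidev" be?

kodideven

tameldov and kudav both end in -v yet inflect differently (tainmeldov, kudiv), so the final letter is not what conditions the rule; the last vowel is.
"kodidev" has last vowel 'e'. The stems whose last vowel is 'e' (mevnev → mevneven, wazimef → wazimefen) add -en.
So kodidev → kodideven.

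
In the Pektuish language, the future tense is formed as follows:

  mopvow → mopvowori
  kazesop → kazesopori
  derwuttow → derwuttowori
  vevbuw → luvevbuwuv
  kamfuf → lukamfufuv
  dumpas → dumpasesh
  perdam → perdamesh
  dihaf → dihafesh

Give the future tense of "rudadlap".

rudadlapesh

mopvow and vevbuw both end in -w yet inflect differently (mopvowori, luvevbuwuv), so the final letter is not what conditions the rule; the last vowel is.
"rudadlap" has last vowel 'a'. The stems whose last vowel is 'a' (dumpas → dumpasesh, perdam → perdamesh, dihaf → dihafesh) add -esh.
The other patterns: stems whose last vowel is 'o' add -ori; stems whose last vowel is 'u' add lu- … -uv around the stem.
So rudadlap → rudadlapesh.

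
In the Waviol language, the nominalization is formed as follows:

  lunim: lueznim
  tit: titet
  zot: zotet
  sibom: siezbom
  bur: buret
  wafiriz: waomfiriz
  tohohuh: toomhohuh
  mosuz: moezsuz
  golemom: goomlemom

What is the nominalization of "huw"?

huwet

sibom and golemom both end in -m yet inflect differently (siezbom, goomlemom), so the final letter is not what conditions the rule; the number of vowels is.
"huw" has 1 vowel. The stems with 1 vowel (tit → titet, zot → zotet, bur → buret) add -et.
So huw → huwet.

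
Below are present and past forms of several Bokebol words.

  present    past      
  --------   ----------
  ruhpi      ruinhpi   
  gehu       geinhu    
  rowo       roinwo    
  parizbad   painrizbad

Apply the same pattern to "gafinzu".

Every pair shown (ruhpi → ruinhpi, gehu → geinhu, rowo → roinwo, …) follows the same rule: insert -in- after the first vowel.
So gafinzu → gainfinzu.

gainfinzu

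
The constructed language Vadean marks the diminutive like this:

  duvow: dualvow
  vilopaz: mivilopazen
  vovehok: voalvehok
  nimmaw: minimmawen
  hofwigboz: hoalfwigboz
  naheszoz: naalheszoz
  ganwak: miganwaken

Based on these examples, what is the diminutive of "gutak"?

migutaken

"gutak" has last vowel 'a'. The stems whose last vowel is 'a' (ganwak → miganwaken, nimmaw → minimmawen, vilopaz → mivilopazen) add mi- … -en around the stem.
The other pattern: stems whose last vowel is 'o' insert -al- after the first vowel.
So gutak → migutaken.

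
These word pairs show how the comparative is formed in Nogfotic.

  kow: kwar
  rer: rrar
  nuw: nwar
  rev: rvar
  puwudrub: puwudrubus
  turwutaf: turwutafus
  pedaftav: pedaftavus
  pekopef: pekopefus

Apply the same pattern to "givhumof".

givhumofus

"givhumof" has 3 vowels. The stems with 3 vowels (puwudrub → puwudrubus, turwutaf → turwutafus, pedaftav → pedaftavus) add -us.
So givhumof → givhumofus.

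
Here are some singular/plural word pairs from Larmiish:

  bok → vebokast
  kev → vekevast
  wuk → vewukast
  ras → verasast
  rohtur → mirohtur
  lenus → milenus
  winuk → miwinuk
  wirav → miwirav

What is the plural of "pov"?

vepovast

ras and lenus both end in -s yet inflect differently (verasast, milenus), so the final letter is not what conditions the rule; the number of vowels is.
"pov" has 1 vowel. The stems with 1 vowel (bok → vebokast, kev → vekevast, wuk → vewukast) add ve- … -ast around the stem.
So pov → vepovast.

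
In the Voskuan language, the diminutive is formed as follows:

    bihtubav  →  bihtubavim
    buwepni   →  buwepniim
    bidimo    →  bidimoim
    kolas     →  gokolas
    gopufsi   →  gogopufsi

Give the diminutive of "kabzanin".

gokabzanin

buwepni and gopufsi both end in -i yet inflect differently (buwepniim, gogopufsi), so the final letter is not what conditions the rule; the first letter is.
"kabzanin" begins with k-. The one such stem in the data (kolas → gokolas) adds the prefix go-, so the same rule applies.
So kabzanin → gokabzanin.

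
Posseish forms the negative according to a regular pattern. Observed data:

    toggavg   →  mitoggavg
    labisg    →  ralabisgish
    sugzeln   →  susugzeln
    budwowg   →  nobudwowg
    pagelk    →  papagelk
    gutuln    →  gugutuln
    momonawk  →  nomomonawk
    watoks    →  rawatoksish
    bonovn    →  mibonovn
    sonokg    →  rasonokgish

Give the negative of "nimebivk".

"nimebivk" has second-to-last letter 'v'. The stems whose second-to-last letter is 'v' (bonovn → mibonovn, toggavg → mitoggavg) add the prefix mi-.
So nimebivk → minimebivk.

minimebivk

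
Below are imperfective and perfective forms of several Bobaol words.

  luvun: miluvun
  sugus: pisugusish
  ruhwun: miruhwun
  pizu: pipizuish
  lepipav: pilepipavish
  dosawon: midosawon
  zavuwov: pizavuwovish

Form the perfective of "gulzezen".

"gulzezen" ends in -n. The stems ending in -n (luvun → miluvun, ruhwun → miruhwun, dosawon → midosawon) add the prefix mi-.
So gulzezen → migulzezen.

migulzezen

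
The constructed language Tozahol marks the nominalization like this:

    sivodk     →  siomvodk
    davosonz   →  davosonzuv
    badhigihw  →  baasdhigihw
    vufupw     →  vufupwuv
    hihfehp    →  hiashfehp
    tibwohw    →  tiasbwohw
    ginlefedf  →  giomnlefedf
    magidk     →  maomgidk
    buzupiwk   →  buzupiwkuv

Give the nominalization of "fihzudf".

"fihzudf" has second-to-last letter 'd'. The stems whose second-to-last letter is 'd' (sivodk → siomvodk, ginlefedf → giomnlefedf, magidk → maomgidk) insert -om- after the first vowel.
The other patterns: stems whose second-to-last letter is 'h' insert -as- after the first vowel; stems whose second-to-last letter is 'n', 'p' or 'w' add -uv.
So fihzudf → fiomhzudf.

fiomhzudf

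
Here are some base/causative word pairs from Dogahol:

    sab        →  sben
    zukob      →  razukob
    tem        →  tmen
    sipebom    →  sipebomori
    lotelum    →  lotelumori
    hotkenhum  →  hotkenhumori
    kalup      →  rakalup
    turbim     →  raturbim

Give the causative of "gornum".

ragornum

tem and turbim both end in -m yet inflect differently (tmen, raturbim), so the final letter is not what conditions the rule; the number of vowels is.
"gornum" has 2 vowels. The stems with 2 vowels (turbim → raturbim, zukob → razukob, kalup → rakalup) add the prefix ra-.
The other patterns: stems with 1 vowel delete the last vowel and add -en; stems with 3 vowels add -ori.
So gornum → ragornum.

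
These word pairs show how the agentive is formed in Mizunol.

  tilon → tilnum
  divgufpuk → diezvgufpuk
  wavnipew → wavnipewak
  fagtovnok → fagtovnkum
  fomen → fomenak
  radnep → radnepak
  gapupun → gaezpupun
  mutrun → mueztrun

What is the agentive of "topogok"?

tilon and fomen both end in -n yet inflect differently (tilnum, fomenak), so the final letter is not what conditions the rule; the last vowel is.
"topogok" has last vowel 'o'. The stems whose last vowel is 'o' (fagtovnok → fagtovnkum, tilon → tilnum) delete the last vowel and add -um.
So topogok → topogkum.

topogkum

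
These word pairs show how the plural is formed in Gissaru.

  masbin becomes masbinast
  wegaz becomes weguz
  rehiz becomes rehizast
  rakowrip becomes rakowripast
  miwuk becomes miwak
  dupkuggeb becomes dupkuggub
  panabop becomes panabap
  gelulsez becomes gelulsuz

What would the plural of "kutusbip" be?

rehiz and gelulsez both end in -z yet inflect differently (rehizast, gelulsuz), so the final letter is not what conditions the rule; the last vowel is.
"kutusbip" has last vowel 'i'. The stems whose last vowel is 'i' (masbin → masbinast, rakowrip → rakowripast, rehiz → rehizast) add -ast.
The other patterns: stems whose last vowel is 'a' or 'e' change the last vowel to 'u'; stems whose last vowel is 'o' or 'u' change the last vowel to 'a'.
So kutusbip → kutusbipast.

kutusbipast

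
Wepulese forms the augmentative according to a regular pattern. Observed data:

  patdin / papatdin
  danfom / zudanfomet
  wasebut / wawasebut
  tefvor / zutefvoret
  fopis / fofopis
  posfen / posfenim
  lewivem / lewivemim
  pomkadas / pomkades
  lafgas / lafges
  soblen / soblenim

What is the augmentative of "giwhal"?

"giwhal" has last vowel 'a'. The stems whose last vowel is 'a' (lafgas → lafges, pomkadas → pomkades) change the last vowel to 'e'.
The other patterns: stems whose last vowel is 'i' or 'u' repeat the first consonant+vowel as a prefix; stems whose last vowel is 'o' add zu- … -et around the stem; stems whose last vowel is 'e' add -im.
So giwhal → giwhel.

giwhel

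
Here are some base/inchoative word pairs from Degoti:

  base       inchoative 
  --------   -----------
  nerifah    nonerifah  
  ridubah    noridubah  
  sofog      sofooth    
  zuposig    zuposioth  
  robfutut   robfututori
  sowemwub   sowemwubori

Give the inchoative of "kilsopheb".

ridubah and robfutut both begin with r- yet inflect differently (noridubah, robfututori), so the first letter is not what conditions the rule; the final letter is.
"kilsopheb" ends in -b. The one such stem in the data (sowemwub → sowemwubori) adds -ori, so the same rule applies.
The other patterns: stems ending in -h add the prefix no-; stems ending in -g drop the final letter and add -oth.
So kilsopheb → kilsophebori.

kilsophebori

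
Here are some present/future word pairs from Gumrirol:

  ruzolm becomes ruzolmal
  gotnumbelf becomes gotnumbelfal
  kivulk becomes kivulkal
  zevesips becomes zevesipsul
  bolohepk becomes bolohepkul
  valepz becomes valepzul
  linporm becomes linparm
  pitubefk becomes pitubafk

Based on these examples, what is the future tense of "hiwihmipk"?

hiwihmipkul

"hiwihmipk" has second-to-last letter 'p'. The stems whose second-to-last letter is 'p' (zevesips → zevesipsul, bolohepk → bolohepkul, valepz → valepzul) add -ul.
The other patterns: stems whose second-to-last letter is 'l' add -al; stems whose second-to-last letter is 'f' or 'r' change the last vowel to 'a'.
So hiwihmipk → hiwihmipkul.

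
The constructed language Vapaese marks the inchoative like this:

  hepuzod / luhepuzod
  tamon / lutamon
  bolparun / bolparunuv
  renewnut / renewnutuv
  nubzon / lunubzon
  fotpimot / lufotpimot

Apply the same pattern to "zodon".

tamon and bolparun both end in -n yet inflect differently (lutamon, bolparunuv), so the final letter is not what conditions the rule; the last vowel is.
"zodon" has last vowel 'o'. The stems whose last vowel is 'o' (tamon → lutamon, nubzon → lunubzon, fotpimot → lufotpimot) add the prefix lu-.
So zodon → luzodon.

luzodon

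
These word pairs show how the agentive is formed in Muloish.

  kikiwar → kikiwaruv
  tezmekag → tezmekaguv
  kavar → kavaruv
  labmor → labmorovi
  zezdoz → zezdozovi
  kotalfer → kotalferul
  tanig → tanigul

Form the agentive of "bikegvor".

bikegvorovi

kikiwar and labmor both end in -r yet inflect differently (kikiwaruv, labmorovi), so the final letter is not what conditions the rule; the last vowel is.
"bikegvor" has last vowel 'o'. The stems whose last vowel is 'o' (labmor → labmorovi, zezdoz → zezdozovi) add -ovi.
So bikegvor → bikegvorovi.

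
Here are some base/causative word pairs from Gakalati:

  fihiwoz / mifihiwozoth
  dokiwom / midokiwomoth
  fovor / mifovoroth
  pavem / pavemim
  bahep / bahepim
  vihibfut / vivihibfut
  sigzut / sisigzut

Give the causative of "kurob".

mikuroboth

dokiwom and pavem both end in -m yet inflect differently (midokiwomoth, pavemim), so the final letter is not what conditions the rule; the last vowel is.
"kurob" has last vowel 'o'. The stems whose last vowel is 'o' (fihiwoz → mifihiwozoth, dokiwom → midokiwomoth, fovor → mifovoroth) add mi- … -oth around the stem.
So kurob → mikuroboth.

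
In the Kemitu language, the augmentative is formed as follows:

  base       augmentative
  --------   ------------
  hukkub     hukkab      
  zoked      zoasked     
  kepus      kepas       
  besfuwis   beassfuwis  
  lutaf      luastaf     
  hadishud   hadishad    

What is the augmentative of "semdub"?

kepus and besfuwis both end in -s yet inflect differently (kepas, beassfuwis), so the final letter is not what conditions the rule; the last vowel is.
"semdub" has last vowel 'u'. The stems whose last vowel is 'u' (hukkub → hukkab, hadishud → hadishad, kepus → kepas) change the last vowel to 'a'.
So semdub → semdab.

semdab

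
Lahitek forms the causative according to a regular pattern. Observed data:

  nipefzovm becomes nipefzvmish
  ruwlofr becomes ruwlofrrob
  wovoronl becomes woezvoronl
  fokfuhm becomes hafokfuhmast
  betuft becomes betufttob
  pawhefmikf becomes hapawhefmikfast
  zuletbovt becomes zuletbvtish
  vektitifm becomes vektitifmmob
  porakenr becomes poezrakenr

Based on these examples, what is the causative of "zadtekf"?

hazadtekfast

zuletbovt and betuft both end in -t yet inflect differently (zuletbvtish, betufttob), so the final letter is not what conditions the rule; the second-to-last letter is.
"zadtekf" has second-to-last letter 'k'. The one such stem in the data (pawhefmikf → hapawhefmikfast) adds ha- … -ast around the stem, so the same rule applies.
So zadtekf → hazadtekfast.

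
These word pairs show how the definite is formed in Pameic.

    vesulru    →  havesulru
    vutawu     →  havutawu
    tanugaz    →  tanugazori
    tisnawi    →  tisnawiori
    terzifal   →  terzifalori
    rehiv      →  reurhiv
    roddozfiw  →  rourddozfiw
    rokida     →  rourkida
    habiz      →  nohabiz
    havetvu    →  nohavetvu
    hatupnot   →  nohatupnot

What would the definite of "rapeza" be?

tanugaz and habiz both end in -z yet inflect differently (tanugazori, nohabiz), so the final letter is not what conditions the rule; the first letter is.
"rapeza" begins with r-. The stems beginning with r- (rehiv → reurhiv, roddozfiw → rourddozfiw, rokida → rourkida) insert -ur- after the first vowel.
The other patterns: stems beginning with v- add the prefix ha-; stems beginning with t- add -ori; stems beginning with h- add the prefix no-.
So rapeza → raurpeza.

raurpeza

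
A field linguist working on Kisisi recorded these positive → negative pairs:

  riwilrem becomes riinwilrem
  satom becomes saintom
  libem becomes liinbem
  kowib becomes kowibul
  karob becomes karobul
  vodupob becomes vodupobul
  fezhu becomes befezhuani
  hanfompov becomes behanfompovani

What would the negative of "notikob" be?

satom and karob both have last vowel 'o' yet inflect differently (saintom, karobul), so the last vowel is not what conditions the rule; the final letter is.
"notikob" ends in -b. The stems ending in -b (kowib → kowibul, karob → karobul, vodupob → vodupobul) add -ul.
The other patterns: stems ending in -m insert -in- after the first vowel; stems ending in -u or -v add be- … -ani around the stem.
So notikob → notikobul.

notikobul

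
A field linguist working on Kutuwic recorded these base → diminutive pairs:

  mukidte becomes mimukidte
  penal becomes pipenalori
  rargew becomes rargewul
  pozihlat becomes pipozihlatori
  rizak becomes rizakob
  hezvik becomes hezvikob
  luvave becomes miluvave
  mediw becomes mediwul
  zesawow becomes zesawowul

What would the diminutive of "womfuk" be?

hezvik and mediw both have last vowel 'i' yet inflect differently (hezvikob, mediwul), so the last vowel is not what conditions the rule; the final letter is.
"womfuk" ends in -k. The stems ending in -k (hezvik → hezvikob, rizak → rizakob) add -ob.
The other patterns: stems ending in -e add the prefix mi-; stems ending in -w add -ul; stems ending in -l or -t add pi- … -ori around the stem.
So womfuk → womfukob.

womfukob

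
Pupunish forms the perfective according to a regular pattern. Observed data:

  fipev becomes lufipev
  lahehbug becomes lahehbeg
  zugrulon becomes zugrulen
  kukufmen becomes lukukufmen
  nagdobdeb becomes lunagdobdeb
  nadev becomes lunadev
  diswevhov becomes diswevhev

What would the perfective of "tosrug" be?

"tosrug" has last vowel 'u'. The one such stem in the data (lahehbug → lahehbeg) changes the last vowel to 'e' (as do diswevhov, zugrulon), so the same rule applies.
The other pattern: stems whose last vowel is 'e' add the prefix lu-.
So tosrug → tosreg.

tosreg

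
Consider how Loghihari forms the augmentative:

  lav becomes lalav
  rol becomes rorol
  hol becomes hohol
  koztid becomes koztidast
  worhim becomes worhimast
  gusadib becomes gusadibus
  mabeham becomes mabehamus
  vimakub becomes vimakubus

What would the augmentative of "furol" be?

"furol" has 2 vowels. The stems with 2 vowels (koztid → koztidast, worhim → worhimast) add -ast.
The other patterns: stems with 1 vowel repeat the first consonant+vowel as a prefix; stems with 3 vowels add -us.
So furol → furolast.

furolast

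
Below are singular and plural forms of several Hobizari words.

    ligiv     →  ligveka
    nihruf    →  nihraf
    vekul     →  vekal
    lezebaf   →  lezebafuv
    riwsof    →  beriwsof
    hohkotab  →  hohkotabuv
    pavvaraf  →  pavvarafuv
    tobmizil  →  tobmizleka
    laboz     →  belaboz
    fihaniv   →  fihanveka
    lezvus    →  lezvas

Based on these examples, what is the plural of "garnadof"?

begarnadof

tobmizil and vekul both end in -l yet inflect differently (tobmizleka, vekal), so the final letter is not what conditions the rule; the last vowel is.
"garnadof" has last vowel 'o'. The stems whose last vowel is 'o' (riwsof → beriwsof, laboz → belaboz) add the prefix be-.
So garnadof → begarnadof.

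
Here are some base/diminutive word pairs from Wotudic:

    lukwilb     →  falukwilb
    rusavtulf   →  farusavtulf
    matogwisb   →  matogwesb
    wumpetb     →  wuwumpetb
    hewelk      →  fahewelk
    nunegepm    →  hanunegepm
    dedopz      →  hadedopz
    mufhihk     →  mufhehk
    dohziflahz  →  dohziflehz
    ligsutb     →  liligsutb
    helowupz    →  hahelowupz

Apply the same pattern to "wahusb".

lukwilb and wumpetb both end in -b yet inflect differently (falukwilb, wuwumpetb), so the final letter is not what conditions the rule; the second-to-last letter is.
"wahusb" has second-to-last letter 's'. The one such stem in the data (matogwisb → matogwesb) changes the last vowel to 'e' (as do dohziflahz, mufhihk), so the same rule applies.
So wahusb → wahesb.

wahesb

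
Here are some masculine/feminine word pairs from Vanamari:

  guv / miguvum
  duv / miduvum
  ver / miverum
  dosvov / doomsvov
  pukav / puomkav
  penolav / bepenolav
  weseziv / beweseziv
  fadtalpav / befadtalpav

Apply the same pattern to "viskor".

guv and dosvov both end in -v yet inflect differently (miguvum, doomsvov), so the final letter is not what conditions the rule; the number of vowels is.
"viskor" has 2 vowels. The stems with 2 vowels (dosvov → doomsvov, pukav → puomkav) insert -om- after the first vowel.
The other patterns: stems with 1 vowel add mi- … -um around the stem; stems with 3 vowels add the prefix be-.
So viskor → viomskor.

viomskor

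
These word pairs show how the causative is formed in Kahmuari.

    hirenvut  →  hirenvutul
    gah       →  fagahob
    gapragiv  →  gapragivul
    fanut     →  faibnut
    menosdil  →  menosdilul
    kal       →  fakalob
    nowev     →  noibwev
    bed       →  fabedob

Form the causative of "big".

fanut and hirenvut both end in -t yet inflect differently (faibnut, hirenvutul), so the final letter is not what conditions the rule; the number of vowels is.
"big" has 1 vowel. The stems with 1 vowel (bed → fabedob, kal → fakalob, gah → fagahob) add fa- … -ob around the stem.
The other patterns: stems with 2 vowels insert -ib- after the first vowel; stems with 3 vowels add -ul.
So big → fabigob.

fabigob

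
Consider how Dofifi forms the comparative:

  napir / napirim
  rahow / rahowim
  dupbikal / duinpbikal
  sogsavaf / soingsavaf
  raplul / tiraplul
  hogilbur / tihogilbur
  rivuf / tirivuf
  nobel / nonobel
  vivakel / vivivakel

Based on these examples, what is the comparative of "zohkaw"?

zoinhkaw

"zohkaw" has last vowel 'a'. The stems whose last vowel is 'a' (dupbikal → duinpbikal, sogsavaf → soingsavaf) insert -in- after the first vowel.
The other patterns: stems whose last vowel is 'i' or 'o' add -im; stems whose last vowel is 'u' add the prefix ti-; stems whose last vowel is 'e' repeat the first consonant+vowel as a prefix.
So zohkaw → zoinhkaw.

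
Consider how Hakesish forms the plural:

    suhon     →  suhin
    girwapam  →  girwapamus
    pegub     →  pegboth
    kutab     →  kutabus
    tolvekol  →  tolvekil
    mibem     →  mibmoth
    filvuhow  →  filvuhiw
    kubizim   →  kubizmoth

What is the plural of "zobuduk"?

girwapam and mibem both end in -m yet inflect differently (girwapamus, mibmoth), so the final letter is not what conditions the rule; the last vowel is.
"zobuduk" has last vowel 'u'. The one such stem in the data (pegub → pegboth) deletes the last vowel and adds -oth (as do mibem, kubizim), so the same rule applies.
So zobuduk → zobudkoth.

zobudkoth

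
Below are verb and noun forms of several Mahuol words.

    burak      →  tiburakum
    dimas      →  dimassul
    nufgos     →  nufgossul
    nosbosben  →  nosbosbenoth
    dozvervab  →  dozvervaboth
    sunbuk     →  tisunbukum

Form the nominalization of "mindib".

burak and dimas both have last vowel 'a' yet inflect differently (tiburakum, dimassul), so the last vowel is not what conditions the rule; the final letter is.
"mindib" ends in -b. The one such stem in the data (dozvervab → dozvervaboth) adds -oth, so the same rule applies.
The other patterns: stems ending in -k add ti- … -um around the stem; stems ending in -s double the final consonant and add -ul.
So mindib → mindiboth.

mindiboth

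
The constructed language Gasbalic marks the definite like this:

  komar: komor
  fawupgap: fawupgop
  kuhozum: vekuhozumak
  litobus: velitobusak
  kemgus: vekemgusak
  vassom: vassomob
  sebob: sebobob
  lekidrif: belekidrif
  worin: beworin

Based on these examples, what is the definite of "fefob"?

kuhozum and vassom both end in -m yet inflect differently (vekuhozumak, vassomob), so the final letter is not what conditions the rule; the last vowel is.
"fefob" has last vowel 'o'. The stems whose last vowel is 'o' (vassom → vassomob, sebob → sebobob) add -ob.
The other patterns: stems whose last vowel is 'a' change the last vowel to 'o'; stems whose last vowel is 'u' add ve- … -ak around the stem; stems whose last vowel is 'i' add the prefix be-.
So fefob → fefobob.

fefobob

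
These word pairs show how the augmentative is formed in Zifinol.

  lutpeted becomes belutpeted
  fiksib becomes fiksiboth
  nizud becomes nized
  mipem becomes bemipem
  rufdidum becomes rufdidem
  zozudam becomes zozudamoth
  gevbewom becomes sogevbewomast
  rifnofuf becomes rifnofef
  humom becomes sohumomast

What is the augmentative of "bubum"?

bubem

"bubum" has last vowel 'u'. The stems whose last vowel is 'u' (nizud → nized, rifnofuf → rifnofef, rufdidum → rufdidem) change the last vowel to 'e'.
The other patterns: stems whose last vowel is 'a' or 'i' add -oth; stems whose last vowel is 'o' add so- … -ast around the stem; stems whose last vowel is 'e' add the prefix be-.
So bubum → bubem.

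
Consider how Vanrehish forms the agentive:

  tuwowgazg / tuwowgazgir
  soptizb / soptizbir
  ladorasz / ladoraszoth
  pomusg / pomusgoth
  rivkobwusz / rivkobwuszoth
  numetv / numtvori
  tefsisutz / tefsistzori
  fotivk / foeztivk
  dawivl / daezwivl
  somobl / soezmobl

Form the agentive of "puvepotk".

puveptkori

tuwowgazg and pomusg both end in -g yet inflect differently (tuwowgazgir, pomusgoth), so the final letter is not what conditions the rule; the second-to-last letter is.
"puvepotk" has second-to-last letter 't'. The stems whose second-to-last letter is 't' (numetv → numtvori, tefsisutz → tefsistzori) delete the last vowel and add -ori.
The other patterns: stems whose second-to-last letter is 'z' add -ir; stems whose second-to-last letter is 's' add -oth; stems whose second-to-last letter is 'b' or 'v' insert -ez- after the first vowel.
So puvepotk → puveptkori.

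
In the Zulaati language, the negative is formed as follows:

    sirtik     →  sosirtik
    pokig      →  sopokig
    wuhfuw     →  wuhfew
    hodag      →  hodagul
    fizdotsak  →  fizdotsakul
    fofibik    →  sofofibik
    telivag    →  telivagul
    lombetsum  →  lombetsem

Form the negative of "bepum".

"bepum" has last vowel 'u'. The stems whose last vowel is 'u' (lombetsum → lombetsem, wuhfuw → wuhfew) change the last vowel to 'e'.
The other patterns: stems whose last vowel is 'i' add the prefix so-; stems whose last vowel is 'a' add -ul.
So bepum → bepem.

bepem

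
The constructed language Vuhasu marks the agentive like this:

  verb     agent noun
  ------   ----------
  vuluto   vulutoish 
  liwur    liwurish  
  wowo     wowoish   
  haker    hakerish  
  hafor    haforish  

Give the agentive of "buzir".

Every pair shown (vuluto → vulutoish, liwur → liwurish, wowo → wowoish, …) follows the same rule: add -ish.
So buzir → buzirish.

buzirish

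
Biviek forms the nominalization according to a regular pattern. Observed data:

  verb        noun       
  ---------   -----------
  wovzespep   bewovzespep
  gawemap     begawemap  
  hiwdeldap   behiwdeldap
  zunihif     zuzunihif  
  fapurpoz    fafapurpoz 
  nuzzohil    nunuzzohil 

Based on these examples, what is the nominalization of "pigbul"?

wovzespep and zunihif both have 3 vowels yet inflect differently (bewovzespep, zuzunihif), so the number of vowels is not what conditions the rule; the final letter is.
"pigbul" ends in -l. The one such stem in the data (nuzzohil → nunuzzohil) repeats the first consonant+vowel as a prefix (as do zunihif, fapurpoz), so the same rule applies.
So pigbul → pipigbul.

pipigbul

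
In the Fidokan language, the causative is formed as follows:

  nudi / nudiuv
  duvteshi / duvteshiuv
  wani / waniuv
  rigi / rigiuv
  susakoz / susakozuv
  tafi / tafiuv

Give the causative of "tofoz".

tofozuv

Every pair shown (nudi → nudiuv, duvteshi → duvteshiuv, wani → waniuv, …) follows the same rule: add -uv.
So tofoz → tofozuv.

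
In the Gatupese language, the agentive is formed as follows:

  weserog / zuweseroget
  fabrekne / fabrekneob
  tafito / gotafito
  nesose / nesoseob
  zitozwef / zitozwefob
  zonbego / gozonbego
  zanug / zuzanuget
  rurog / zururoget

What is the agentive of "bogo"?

tafito and rurog both have last vowel 'o' yet inflect differently (gotafito, zururoget), so the last vowel is not what conditions the rule; the final letter is.
"bogo" ends in -o. The stems ending in -o (tafito → gotafito, zonbego → gozonbego) add the prefix go-.
The other patterns: stems ending in -g add zu- … -et around the stem; stems ending in -e or -f add -ob.
So bogo → gobogo.

gobogo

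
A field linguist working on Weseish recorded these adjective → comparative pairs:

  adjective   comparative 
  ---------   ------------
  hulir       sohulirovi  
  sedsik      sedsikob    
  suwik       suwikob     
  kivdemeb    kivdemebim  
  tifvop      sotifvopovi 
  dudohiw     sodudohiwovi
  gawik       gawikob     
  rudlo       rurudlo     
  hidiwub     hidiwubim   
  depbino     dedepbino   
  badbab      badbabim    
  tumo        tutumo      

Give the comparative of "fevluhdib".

fevluhdibim

tumo and tifvop both have last vowel 'o' yet inflect differently (tutumo, sotifvopovi), so the last vowel is not what conditions the rule; the final letter is.
"fevluhdib" ends in -b. The stems ending in -b (badbab → badbabim, hidiwub → hidiwubim, kivdemeb → kivdemebim) add -im.
So fevluhdib → fevluhdibim.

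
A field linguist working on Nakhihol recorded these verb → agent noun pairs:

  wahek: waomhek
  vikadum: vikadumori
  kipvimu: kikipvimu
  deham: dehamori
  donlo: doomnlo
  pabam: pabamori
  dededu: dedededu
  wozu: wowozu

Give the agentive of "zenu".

zezenu

dededu and vikadum both have last vowel 'u' yet inflect differently (dedededu, vikadumori), so the last vowel is not what conditions the rule; the final letter is.
"zenu" ends in -u. The stems ending in -u (dededu → dedededu, kipvimu → kikipvimu, wozu → wowozu) repeat the first consonant+vowel as a prefix.
So zenu → zezenu.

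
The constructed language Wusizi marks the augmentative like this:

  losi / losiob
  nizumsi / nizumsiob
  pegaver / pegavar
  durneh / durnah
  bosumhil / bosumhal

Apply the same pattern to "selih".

"selih" ends in a consonant. The stems ending in a consonant (pegaver → pegavar, durneh → durnah, bosumhil → bosumhal) change the last vowel to 'a'.
The other pattern: stems ending in a vowel add -ob.
So selih → selah.

selah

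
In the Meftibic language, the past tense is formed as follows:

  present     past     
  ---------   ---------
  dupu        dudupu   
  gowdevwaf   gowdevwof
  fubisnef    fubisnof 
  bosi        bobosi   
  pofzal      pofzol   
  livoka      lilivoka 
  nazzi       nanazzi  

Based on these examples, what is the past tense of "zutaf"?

livoka and gowdevwaf both have last vowel 'a' yet inflect differently (lilivoka, gowdevwof), so the last vowel is not what conditions the rule; whether the stem ends in a vowel or a consonant is.
"zutaf" ends in a consonant. The stems ending in a consonant (gowdevwaf → gowdevwof, fubisnef → fubisnof, pofzal → pofzol) change the last vowel to 'o'.
The other pattern: stems ending in a vowel repeat the first consonant+vowel as a prefix.
So zutaf → zutof.

zutof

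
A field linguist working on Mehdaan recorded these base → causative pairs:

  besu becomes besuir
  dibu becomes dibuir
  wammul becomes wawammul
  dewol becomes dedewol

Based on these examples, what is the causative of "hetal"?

hehetal

"hetal" ends in a consonant. The stems ending in a consonant (wammul → wawammul, dewol → dedewol) repeat the first consonant+vowel as a prefix.
The other pattern: stems ending in a vowel add -ir.
So hetal → hehetal.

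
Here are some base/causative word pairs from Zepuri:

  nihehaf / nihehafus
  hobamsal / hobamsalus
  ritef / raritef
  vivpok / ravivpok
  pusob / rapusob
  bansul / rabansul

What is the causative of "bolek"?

nihehaf and ritef both end in -f yet inflect differently (nihehafus, raritef), so the final letter is not what conditions the rule; the last vowel is.
"bolek" has last vowel 'e'. The one such stem in the data (ritef → raritef) adds the prefix ra-, so the same rule applies.
The other pattern: stems whose last vowel is 'a' add -us.
So bolek → rabolek.

rabolek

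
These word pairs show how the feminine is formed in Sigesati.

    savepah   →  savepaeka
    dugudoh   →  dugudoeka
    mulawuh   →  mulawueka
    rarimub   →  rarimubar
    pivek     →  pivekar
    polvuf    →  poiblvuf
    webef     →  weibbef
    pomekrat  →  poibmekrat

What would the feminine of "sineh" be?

mulawuh and rarimub both have last vowel 'u' yet inflect differently (mulawueka, rarimubar), so the last vowel is not what conditions the rule; the final letter is.
"sineh" ends in -h. The stems ending in -h (savepah → savepaeka, dugudoh → dugudoeka, mulawuh → mulawueka) drop the final letter and add -eka.
So sineh → sineeka.

sineeka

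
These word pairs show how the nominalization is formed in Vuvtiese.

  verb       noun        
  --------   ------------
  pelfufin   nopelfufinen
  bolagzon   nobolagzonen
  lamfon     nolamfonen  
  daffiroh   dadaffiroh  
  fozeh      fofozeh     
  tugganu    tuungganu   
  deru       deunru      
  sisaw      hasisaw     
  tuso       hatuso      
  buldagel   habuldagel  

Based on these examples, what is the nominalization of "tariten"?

bolagzon and daffiroh both have last vowel 'o' yet inflect differently (nobolagzonen, dadaffiroh), so the last vowel is not what conditions the rule; the final letter is.
"tariten" ends in -n. The stems ending in -n (pelfufin → nopelfufinen, bolagzon → nobolagzonen, lamfon → nolamfonen) add no- … -en around the stem.
So tariten → notaritenen.

notaritenen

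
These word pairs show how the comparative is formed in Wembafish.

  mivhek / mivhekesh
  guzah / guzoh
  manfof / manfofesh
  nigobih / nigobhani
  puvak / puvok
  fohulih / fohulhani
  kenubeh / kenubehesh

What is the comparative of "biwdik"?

biwdkani

kenubeh and guzah both end in -h yet inflect differently (kenubehesh, guzoh), so the final letter is not what conditions the rule; the last vowel is.
"biwdik" has last vowel 'i'. The stems whose last vowel is 'i' (nigobih → nigobhani, fohulih → fohulhani) delete the last vowel and add -ani.
The other patterns: stems whose last vowel is 'e' or 'o' add -esh; stems whose last vowel is 'a' change the last vowel to 'o'.
So biwdik → biwdkani.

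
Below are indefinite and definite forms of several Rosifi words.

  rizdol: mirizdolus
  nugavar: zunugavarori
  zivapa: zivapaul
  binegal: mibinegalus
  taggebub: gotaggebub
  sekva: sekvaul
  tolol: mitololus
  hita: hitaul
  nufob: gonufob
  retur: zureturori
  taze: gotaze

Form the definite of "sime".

nugavar and sekva both have last vowel 'a' yet inflect differently (zunugavarori, sekvaul), so the last vowel is not what conditions the rule; the final letter is.
"sime" ends in -e. The one such stem in the data (taze → gotaze) adds the prefix go-, so the same rule applies.
The other patterns: stems ending in -r add zu- … -ori around the stem; stems ending in -a add -ul; stems ending in -l add mi- … -us around the stem.
So sime → gosime.

gosime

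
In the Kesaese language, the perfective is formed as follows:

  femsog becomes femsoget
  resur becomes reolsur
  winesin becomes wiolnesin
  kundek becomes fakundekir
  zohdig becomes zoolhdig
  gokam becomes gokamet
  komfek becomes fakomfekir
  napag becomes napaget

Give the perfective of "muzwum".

napag and zohdig both end in -g yet inflect differently (napaget, zoolhdig), so the final letter is not what conditions the rule; the last vowel is.
"muzwum" has last vowel 'u'. The one such stem in the data (resur → reolsur) inserts -ol- after the first vowel (as do winesin, zohdig), so the same rule applies.
So muzwum → muolzwum.

muolzwum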